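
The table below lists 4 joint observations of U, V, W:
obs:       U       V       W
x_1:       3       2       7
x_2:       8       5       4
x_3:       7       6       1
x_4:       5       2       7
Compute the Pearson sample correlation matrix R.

Step 1 — column means:
  mean(U) = (3 + 8 + 7 + 5) / 4 = 23/4 = 5.75
  mean(V) = (2 + 5 + 6 + 2) / 4 = 15/4 = 3.75
  mean(W) = (7 + 4 + 1 + 7) / 4 = 19/4 = 4.75

Step 2 — sample variances and covariances s[i,j] = (1/(n-1)) · Σ_k (x_{k,i} - mean_i) · (x_{k,j} - mean_j), with n-1 = 3:
  s[U,U] = ((-2.75)·(-2.75) + (2.25)·(2.25) + (1.25)·(1.25) + (-0.75)·(-0.75)) / 3 = 14.75/3 = 4.9167
  s[U,V] = ((-2.75)·(-1.75) + (2.25)·(1.25) + (1.25)·(2.25) + (-0.75)·(-1.75)) / 3 = 11.75/3 = 3.9167
  s[U,W] = ((-2.75)·(2.25) + (2.25)·(-0.75) + (1.25)·(-3.75) + (-0.75)·(2.25)) / 3 = -14.25/3 = -4.75
  s[V,V] = ((-1.75)·(-1.75) + (1.25)·(1.25) + (2.25)·(2.25) + (-1.75)·(-1.75)) / 3 = 12.75/3 = 4.25
  s[V,W] = ((-1.75)·(2.25) + (1.25)·(-0.75) + (2.25)·(-3.75) + (-1.75)·(2.25)) / 3 = -17.25/3 = -5.75
  s[W,W] = ((2.25)·(2.25) + (-0.75)·(-0.75) + (-3.75)·(-3.75) + (2.25)·(2.25)) / 3 = 24.75/3 = 8.25
  Sample standard deviations s_i = √(s[i,i]):
  s(U) = √(4.9167) = 2.2174
  s(V) = √(4.25) = 2.0616
  s(W) = √(8.25) = 2.8723

Step 3 — r_{ij} = s_{ij} / (s_i · s_j):
  r[U,U] = 1 (diagonal).
  r[U,V] = 3.9167 / (2.2174 · 2.0616) = 3.9167 / 4.5712 = 0.8568
  r[U,W] = -4.75 / (2.2174 · 2.8723) = -4.75 / 6.3689 = -0.7458
  r[V,V] = 1 (diagonal).
  r[V,W] = -5.75 / (2.0616 · 2.8723) = -5.75 / 5.9214 = -0.9711
  r[W,W] = 1 (diagonal).

R is symmetric with unit diagonal. Assembling:

R = [[1, 0.8568, -0.7458],
 [0.8568, 1, -0.9711],
 [-0.7458, -0.9711, 1]]


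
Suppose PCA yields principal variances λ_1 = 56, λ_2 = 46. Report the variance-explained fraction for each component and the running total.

Step 1 — total variance = trace(Sigma) = Σ λ_i = 56 + 46 = 102.

Step 2 — fraction explained by component i = λ_i / Σ λ:
  PC1: 56/102 = 0.549
  PC2: 46/102 = 0.451

Step 3 — cumulative fraction after k components = (λ_1 + ... + λ_k) / Σ λ:
  k = 1: 56/102 = 0.549
  k = 2: (56 + 46)/102 = 102/102 = 1

Summary (fraction, with percent):

explained: PC1 0.549 (54.9%), PC2 0.451 (45.1%);  cumulative: 0.549, 1


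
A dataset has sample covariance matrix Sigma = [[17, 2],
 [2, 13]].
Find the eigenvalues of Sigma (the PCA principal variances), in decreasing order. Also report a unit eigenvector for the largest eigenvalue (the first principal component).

Step 1 — characteristic polynomial of 2×2 Sigma:
  det(Sigma - λI) = λ² - trace · λ + det = 0.
  trace = 17 + 13 = 30, det = 17·13 - (2)² = 217.
Step 2 — discriminant:
  Δ = trace² - 4·det = 900 - 868 = 32.
Step 3 — eigenvalues:
  λ = (trace ± √Δ)/2 = (30 ± 5.6569)/2,
  λ_1 = 17.8284,  λ_2 = 12.1716.

Step 4 — unit eigenvector for λ_1: solve (Sigma - λ_1 I)v = 0. First row:
  (17 - 17.8284)·v_x + (2)·v_y = 0, i.e. (-0.8284)·v_x + (2)·v_y = 0,
  so v ∝ (b, λ_1 - a) = (2, 0.8284) = u.
  ||u|| = √((2)² + (0.8284)²) = √(4.6863) ≈ 2.1648,
  v_1 = u/||u|| ≈ (0.9239, 0.3827) (||v_1|| = 1).

λ_1 = 17.8284,  λ_2 = 12.1716;  v_1 ≈ (0.9239, 0.3827)


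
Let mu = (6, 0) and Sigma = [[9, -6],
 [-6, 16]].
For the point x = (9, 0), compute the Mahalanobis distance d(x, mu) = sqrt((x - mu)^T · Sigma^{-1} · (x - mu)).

Step 1 — centre the observation: (x - mu) = (3, 0).

Step 2 — invert Sigma. det(Sigma) = 9·16 - (-6)² = 108.
  Sigma^{-1} = (1/det) · [[d, -b], [-b, a]] = [[0.1481, 0.0556],
 [0.0556, 0.0833]].

Step 3 — form the quadratic (x - mu)^T · Sigma^{-1} · (x - mu):
  Sigma^{-1} · (x - mu) = (0.4444, 0.1667).
  (x - mu)^T · [Sigma^{-1} · (x - mu)] = (3)·(0.4444) + (0)·(0.1667) = 1.3333.

Step 4 — take square root: d = √(1.3333) ≈ 1.1547.

d(x, mu) = √(1.3333) ≈ 1.1547


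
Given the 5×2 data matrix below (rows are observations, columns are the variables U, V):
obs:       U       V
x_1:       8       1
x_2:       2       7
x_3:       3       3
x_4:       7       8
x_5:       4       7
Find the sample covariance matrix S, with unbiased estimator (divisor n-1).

Step 1 — column means:
  mean(U) = (8 + 2 + 3 + 7 + 4) / 5 = 24/5 = 4.8
  mean(V) = (1 + 7 + 3 + 8 + 7) / 5 = 26/5 = 5.2

Step 2 — sample covariance S[i,j] = (1/(n-1)) · Σ_k (x_{k,i} - mean_i) · (x_{k,j} - mean_j), with n-1 = 4.
  S[U,U] = ((3.2)·(3.2) + (-2.8)·(-2.8) + (-1.8)·(-1.8) + (2.2)·(2.2) + (-0.8)·(-0.8)) / 4 = 26.8/4 = 6.7
  S[U,V] = ((3.2)·(-4.2) + (-2.8)·(1.8) + (-1.8)·(-2.2) + (2.2)·(2.8) + (-0.8)·(1.8)) / 4 = -9.8/4 = -2.45
  S[V,V] = ((-4.2)·(-4.2) + (1.8)·(1.8) + (-2.2)·(-2.2) + (2.8)·(2.8) + (1.8)·(1.8)) / 4 = 36.8/4 = 9.2

S is symmetric (S[j,i] = S[i,j]). Assembling:

S = [[6.7, -2.45],
 [-2.45, 9.2]]


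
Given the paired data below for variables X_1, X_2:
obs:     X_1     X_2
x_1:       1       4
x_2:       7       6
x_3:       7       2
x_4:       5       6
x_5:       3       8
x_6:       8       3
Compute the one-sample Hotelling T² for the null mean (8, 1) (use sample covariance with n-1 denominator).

Step 1 — sample mean vector:
  mean(X_1) = (1 + 7 + 7 + 5 + 3 + 8) / 6 = 31/6 = 5.1667
  mean(X_2) = (4 + 6 + 2 + 6 + 8 + 3) / 6 = 29/6 = 4.8333
  x̄ = (5.1667, 4.8333),  deviation x̄ - mu_0 = (5.1667, 4.8333) - (8, 1) = (-2.8333, 3.8333).

Step 2 — sample covariance matrix, S[i,j] = (1/(n-1)) · Σ_k (x_{k,i} - mean_i) · (x_{k,j} - mean_j), divisor n-1 = 5:
  S[X_1,X_1] = ((-4.1667)·(-4.1667) + (1.8333)·(1.8333) + (1.8333)·(1.8333) + (-0.1667)·(-0.1667) + (-2.1667)·(-2.1667) + (2.8333)·(2.8333)) / 5 = 36.8333/5 = 7.3667
  S[X_1,X_2] = ((-4.1667)·(-0.8333) + (1.8333)·(1.1667) + (1.8333)·(-2.8333) + (-0.1667)·(1.1667) + (-2.1667)·(3.1667) + (2.8333)·(-1.8333)) / 5 = -11.8333/5 = -2.3667
  S[X_2,X_2] = ((-0.8333)·(-0.8333) + (1.1667)·(1.1667) + (-2.8333)·(-2.8333) + (1.1667)·(1.1667) + (3.1667)·(3.1667) + (-1.8333)·(-1.8333)) / 5 = 24.8333/5 = 4.9667
  S = [[7.3667, -2.3667],
 [-2.3667, 4.9667]].

Step 3 — invert S. det(S) = 7.3667·4.9667 - (-2.3667)² = 30.9867.
  S^{-1} = (1/det) · [[d, -b], [-b, a]] = [[0.1603, 0.0764],
 [0.0764, 0.2377]].

Step 4 — quadratic form (x̄ - mu_0)^T · S^{-1} · (x̄ - mu_0):
  S^{-1} · (x̄ - mu_0) = (-0.1614, 0.6949),
  (x̄ - mu_0)^T · [...] = (-2.8333)·(-0.1614) + (3.8333)·(0.6949) = 3.1211.

Step 5 — scale by n: T² = 6 · 3.1211 = 18.7263.

T² ≈ 18.7263


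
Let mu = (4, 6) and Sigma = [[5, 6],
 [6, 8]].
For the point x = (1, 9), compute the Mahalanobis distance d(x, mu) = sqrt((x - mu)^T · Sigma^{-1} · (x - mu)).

Step 1 — centre the observation: (x - mu) = (-3, 3).

Step 2 — invert Sigma. det(Sigma) = 5·8 - (6)² = 4.
  Sigma^{-1} = (1/det) · [[d, -b], [-b, a]] = [[2, -1.5],
 [-1.5, 1.25]].

Step 3 — form the quadratic (x - mu)^T · Sigma^{-1} · (x - mu):
  Sigma^{-1} · (x - mu) = (-10.5, 8.25).
  (x - mu)^T · [Sigma^{-1} · (x - mu)] = (-3)·(-10.5) + (3)·(8.25) = 56.25.

Step 4 — take square root: d = √(56.25) ≈ 7.5.

d(x, mu) = √(56.25) ≈ 7.5


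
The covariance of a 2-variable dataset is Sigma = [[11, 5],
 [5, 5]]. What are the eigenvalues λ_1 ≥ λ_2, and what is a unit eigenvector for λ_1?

Step 1 — characteristic polynomial of 2×2 Sigma:
  det(Sigma - λI) = λ² - trace · λ + det = 0.
  trace = 11 + 5 = 16, det = 11·5 - (5)² = 30.
Step 2 — discriminant:
  Δ = trace² - 4·det = 256 - 120 = 136.
Step 3 — eigenvalues:
  λ = (trace ± √Δ)/2 = (16 ± 11.6619)/2,
  λ_1 = 13.831,  λ_2 = 2.169.

Step 4 — unit eigenvector for λ_1: solve (Sigma - λ_1 I)v = 0. First row:
  (11 - 13.831)·v_x + (5)·v_y = 0, i.e. (-2.831)·v_x + (5)·v_y = 0,
  so v ∝ (b, λ_1 - a) = (5, 2.831) = u.
  ||u|| = √((5)² + (2.831)²) = √(33.0143) ≈ 5.7458,
  v_1 = u/||u|| ≈ (0.8702, 0.4927) (||v_1|| = 1).

λ_1 = 13.831,  λ_2 = 2.169;  v_1 ≈ (0.8702, 0.4927)


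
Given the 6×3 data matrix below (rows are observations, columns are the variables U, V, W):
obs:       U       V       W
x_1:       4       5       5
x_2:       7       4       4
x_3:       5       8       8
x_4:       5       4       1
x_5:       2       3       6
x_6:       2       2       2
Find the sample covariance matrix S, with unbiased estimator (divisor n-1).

Step 1 — column means:
  mean(U) = (4 + 7 + 5 + 5 + 2 + 2) / 6 = 25/6 = 4.1667
  mean(V) = (5 + 4 + 8 + 4 + 3 + 2) / 6 = 26/6 = 4.3333
  mean(W) = (5 + 4 + 8 + 1 + 6 + 2) / 6 = 26/6 = 4.3333

Step 2 — sample covariance S[i,j] = (1/(n-1)) · Σ_k (x_{k,i} - mean_i) · (x_{k,j} - mean_j), with n-1 = 5.
  S[U,U] = ((-0.1667)·(-0.1667) + (2.8333)·(2.8333) + (0.8333)·(0.8333) + (0.8333)·(0.8333) + (-2.1667)·(-2.1667) + (-2.1667)·(-2.1667)) / 5 = 18.8333/5 = 3.7667
  S[U,V] = ((-0.1667)·(0.6667) + (2.8333)·(-0.3333) + (0.8333)·(3.6667) + (0.8333)·(-0.3333) + (-2.1667)·(-1.3333) + (-2.1667)·(-2.3333)) / 5 = 9.6667/5 = 1.9333
  S[U,W] = ((-0.1667)·(0.6667) + (2.8333)·(-0.3333) + (0.8333)·(3.6667) + (0.8333)·(-3.3333) + (-2.1667)·(1.6667) + (-2.1667)·(-2.3333)) / 5 = 0.6667/5 = 0.1333
  S[V,V] = ((0.6667)·(0.6667) + (-0.3333)·(-0.3333) + (3.6667)·(3.6667) + (-0.3333)·(-0.3333) + (-1.3333)·(-1.3333) + (-2.3333)·(-2.3333)) / 5 = 21.3333/5 = 4.2667
  S[V,W] = ((0.6667)·(0.6667) + (-0.3333)·(-0.3333) + (3.6667)·(3.6667) + (-0.3333)·(-3.3333) + (-1.3333)·(1.6667) + (-2.3333)·(-2.3333)) / 5 = 18.3333/5 = 3.6667
  S[W,W] = ((0.6667)·(0.6667) + (-0.3333)·(-0.3333) + (3.6667)·(3.6667) + (-3.3333)·(-3.3333) + (1.6667)·(1.6667) + (-2.3333)·(-2.3333)) / 5 = 33.3333/5 = 6.6667

S is symmetric (S[j,i] = S[i,j]). Assembling:

S = [[3.7667, 1.9333, 0.1333],
 [1.9333, 4.2667, 3.6667],
 [0.1333, 3.6667, 6.6667]]


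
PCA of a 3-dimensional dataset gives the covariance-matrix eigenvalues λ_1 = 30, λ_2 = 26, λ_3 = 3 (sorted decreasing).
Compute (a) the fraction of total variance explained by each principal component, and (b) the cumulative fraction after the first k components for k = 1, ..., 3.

Step 1 — total variance = trace(Sigma) = Σ λ_i = 30 + 26 + 3 = 59.

Step 2 — fraction explained by component i = λ_i / Σ λ:
  PC1: 30/59 = 0.5085
  PC2: 26/59 = 0.4407
  PC3: 3/59 = 0.0508

Step 3 — cumulative fraction after k components = (λ_1 + ... + λ_k) / Σ λ:
  k = 1: 30/59 = 0.5085
  k = 2: (30 + 26)/59 = 56/59 = 0.9492
  k = 3: (30 + 26 + 3)/59 = 59/59 = 1

Summary (fraction, with percent):

explained: PC1 0.5085 (50.85%), PC2 0.4407 (44.07%), PC3 0.0508 (5.08%);  cumulative: 0.5085, 0.9492, 1


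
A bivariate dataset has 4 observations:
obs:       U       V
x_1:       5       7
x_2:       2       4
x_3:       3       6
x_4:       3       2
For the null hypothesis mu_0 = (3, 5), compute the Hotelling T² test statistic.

Step 1 — sample mean vector:
  mean(U) = (5 + 2 + 3 + 3) / 4 = 13/4 = 3.25
  mean(V) = (7 + 4 + 6 + 2) / 4 = 19/4 = 4.75
  x̄ = (3.25, 4.75),  deviation x̄ - mu_0 = (3.25, 4.75) - (3, 5) = (0.25, -0.25).

Step 2 — sample covariance matrix, S[i,j] = (1/(n-1)) · Σ_k (x_{k,i} - mean_i) · (x_{k,j} - mean_j), divisor n-1 = 3:
  S[U,U] = ((1.75)·(1.75) + (-1.25)·(-1.25) + (-0.25)·(-0.25) + (-0.25)·(-0.25)) / 3 = 4.75/3 = 1.5833
  S[U,V] = ((1.75)·(2.25) + (-1.25)·(-0.75) + (-0.25)·(1.25) + (-0.25)·(-2.75)) / 3 = 5.25/3 = 1.75
  S[V,V] = ((2.25)·(2.25) + (-0.75)·(-0.75) + (1.25)·(1.25) + (-2.75)·(-2.75)) / 3 = 14.75/3 = 4.9167
  S = [[1.5833, 1.75],
 [1.75, 4.9167]].

Step 3 — invert S. det(S) = 1.5833·4.9167 - (1.75)² = 4.7222.
  S^{-1} = (1/det) · [[d, -b], [-b, a]] = [[1.0412, -0.3706],
 [-0.3706, 0.3353]].

Step 4 — quadratic form (x̄ - mu_0)^T · S^{-1} · (x̄ - mu_0):
  S^{-1} · (x̄ - mu_0) = (0.3529, -0.1765),
  (x̄ - mu_0)^T · [...] = (0.25)·(0.3529) + (-0.25)·(-0.1765) = 0.1324.

Step 5 — scale by n: T² = 4 · 0.1324 = 0.5294.

T² ≈ 0.5294


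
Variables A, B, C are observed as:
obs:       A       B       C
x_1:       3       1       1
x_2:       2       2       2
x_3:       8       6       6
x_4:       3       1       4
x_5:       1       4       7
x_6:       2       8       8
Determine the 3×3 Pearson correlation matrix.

Step 1 — column means:
  mean(A) = (3 + 2 + 8 + 3 + 1 + 2) / 6 = 19/6 = 3.1667
  mean(B) = (1 + 2 + 6 + 1 + 4 + 8) / 6 = 22/6 = 3.6667
  mean(C) = (1 + 2 + 6 + 4 + 7 + 8) / 6 = 28/6 = 4.6667

Step 2 — sample variances and covariances s[i,j] = (1/(n-1)) · Σ_k (x_{k,i} - mean_i) · (x_{k,j} - mean_j), with n-1 = 5:
  s[A,A] = ((-0.1667)·(-0.1667) + (-1.1667)·(-1.1667) + (4.8333)·(4.8333) + (-0.1667)·(-0.1667) + (-2.1667)·(-2.1667) + (-1.1667)·(-1.1667)) / 5 = 30.8333/5 = 6.1667
  s[A,B] = ((-0.1667)·(-2.6667) + (-1.1667)·(-1.6667) + (4.8333)·(2.3333) + (-0.1667)·(-2.6667) + (-2.1667)·(0.3333) + (-1.1667)·(4.3333)) / 5 = 8.3333/5 = 1.6667
  s[A,C] = ((-0.1667)·(-3.6667) + (-1.1667)·(-2.6667) + (4.8333)·(1.3333) + (-0.1667)·(-0.6667) + (-2.1667)·(2.3333) + (-1.1667)·(3.3333)) / 5 = 1.3333/5 = 0.2667
  s[B,B] = ((-2.6667)·(-2.6667) + (-1.6667)·(-1.6667) + (2.3333)·(2.3333) + (-2.6667)·(-2.6667) + (0.3333)·(0.3333) + (4.3333)·(4.3333)) / 5 = 41.3333/5 = 8.2667
  s[B,C] = ((-2.6667)·(-3.6667) + (-1.6667)·(-2.6667) + (2.3333)·(1.3333) + (-2.6667)·(-0.6667) + (0.3333)·(2.3333) + (4.3333)·(3.3333)) / 5 = 34.3333/5 = 6.8667
  s[C,C] = ((-3.6667)·(-3.6667) + (-2.6667)·(-2.6667) + (1.3333)·(1.3333) + (-0.6667)·(-0.6667) + (2.3333)·(2.3333) + (3.3333)·(3.3333)) / 5 = 39.3333/5 = 7.8667
  Sample standard deviations s_i = √(s[i,i]):
  s(A) = √(6.1667) = 2.4833
  s(B) = √(8.2667) = 2.8752
  s(C) = √(7.8667) = 2.8048

Step 3 — r_{ij} = s_{ij} / (s_i · s_j):
  r[A,A] = 1 (diagonal).
  r[A,B] = 1.6667 / (2.4833 · 2.8752) = 1.6667 / 7.1399 = 0.2334
  r[A,C] = 0.2667 / (2.4833 · 2.8048) = 0.2667 / 6.965 = 0.0383
  r[B,B] = 1 (diagonal).
  r[B,C] = 6.8667 / (2.8752 · 2.8048) = 6.8667 / 8.0642 = 0.8515
  r[C,C] = 1 (diagonal).

R is symmetric with unit diagonal. Assembling:

R = [[1, 0.2334, 0.0383],
 [0.2334, 1, 0.8515],
 [0.0383, 0.8515, 1]]


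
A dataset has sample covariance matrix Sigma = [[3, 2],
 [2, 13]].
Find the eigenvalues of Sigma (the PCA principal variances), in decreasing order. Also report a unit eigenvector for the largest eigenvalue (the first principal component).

Step 1 — characteristic polynomial of 2×2 Sigma:
  det(Sigma - λI) = λ² - trace · λ + det = 0.
  trace = 3 + 13 = 16, det = 3·13 - (2)² = 35.
Step 2 — discriminant:
  Δ = trace² - 4·det = 256 - 140 = 116.
Step 3 — eigenvalues:
  λ = (trace ± √Δ)/2 = (16 ± 10.7703)/2,
  λ_1 = 13.3852,  λ_2 = 2.6148.

Step 4 — unit eigenvector for λ_1: solve (Sigma - λ_1 I)v = 0. First row:
  (3 - 13.3852)·v_x + (2)·v_y = 0, i.e. (-10.3852)·v_x + (2)·v_y = 0,
  so v ∝ (b, λ_1 - a) = (2, 10.3852) = u.
  ||u|| = √((2)² + (10.3852)²) = √(111.8516) ≈ 10.576,
  v_1 = u/||u|| ≈ (0.1891, 0.982) (||v_1|| = 1).

λ_1 = 13.3852,  λ_2 = 2.6148;  v_1 ≈ (0.1891, 0.982)


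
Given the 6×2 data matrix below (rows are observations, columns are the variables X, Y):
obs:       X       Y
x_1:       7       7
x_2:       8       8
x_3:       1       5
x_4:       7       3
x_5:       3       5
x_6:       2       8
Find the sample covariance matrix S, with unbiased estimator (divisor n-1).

Step 1 — column means:
  mean(X) = (7 + 8 + 1 + 7 + 3 + 2) / 6 = 28/6 = 4.6667
  mean(Y) = (7 + 8 + 5 + 3 + 5 + 8) / 6 = 36/6 = 6

Step 2 — sample covariance S[i,j] = (1/(n-1)) · Σ_k (x_{k,i} - mean_i) · (x_{k,j} - mean_j), with n-1 = 5.
  S[X,X] = ((2.3333)·(2.3333) + (3.3333)·(3.3333) + (-3.6667)·(-3.6667) + (2.3333)·(2.3333) + (-1.6667)·(-1.6667) + (-2.6667)·(-2.6667)) / 5 = 45.3333/5 = 9.0667
  S[X,Y] = ((2.3333)·(1) + (3.3333)·(2) + (-3.6667)·(-1) + (2.3333)·(-3) + (-1.6667)·(-1) + (-2.6667)·(2)) / 5 = 2/5 = 0.4
  S[Y,Y] = ((1)·(1) + (2)·(2) + (-1)·(-1) + (-3)·(-3) + (-1)·(-1) + (2)·(2)) / 5 = 20/5 = 4

S is symmetric (S[j,i] = S[i,j]). Assembling:

S = [[9.0667, 0.4],
 [0.4, 4]]


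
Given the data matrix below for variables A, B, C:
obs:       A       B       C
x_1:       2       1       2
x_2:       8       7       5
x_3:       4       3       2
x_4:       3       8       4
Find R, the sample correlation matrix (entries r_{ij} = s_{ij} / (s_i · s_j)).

Step 1 — column means:
  mean(A) = (2 + 8 + 4 + 3) / 4 = 17/4 = 4.25
  mean(B) = (1 + 7 + 3 + 8) / 4 = 19/4 = 4.75
  mean(C) = (2 + 5 + 2 + 4) / 4 = 13/4 = 3.25

Step 2 — sample variances and covariances s[i,j] = (1/(n-1)) · Σ_k (x_{k,i} - mean_i) · (x_{k,j} - mean_j), with n-1 = 3:
  s[A,A] = ((-2.25)·(-2.25) + (3.75)·(3.75) + (-0.25)·(-0.25) + (-1.25)·(-1.25)) / 3 = 20.75/3 = 6.9167
  s[A,B] = ((-2.25)·(-3.75) + (3.75)·(2.25) + (-0.25)·(-1.75) + (-1.25)·(3.25)) / 3 = 13.25/3 = 4.4167
  s[A,C] = ((-2.25)·(-1.25) + (3.75)·(1.75) + (-0.25)·(-1.25) + (-1.25)·(0.75)) / 3 = 8.75/3 = 2.9167
  s[B,B] = ((-3.75)·(-3.75) + (2.25)·(2.25) + (-1.75)·(-1.75) + (3.25)·(3.25)) / 3 = 32.75/3 = 10.9167
  s[B,C] = ((-3.75)·(-1.25) + (2.25)·(1.75) + (-1.75)·(-1.25) + (3.25)·(0.75)) / 3 = 13.25/3 = 4.4167
  s[C,C] = ((-1.25)·(-1.25) + (1.75)·(1.75) + (-1.25)·(-1.25) + (0.75)·(0.75)) / 3 = 6.75/3 = 2.25
  Sample standard deviations s_i = √(s[i,i]):
  s(A) = √(6.9167) = 2.63
  s(B) = √(10.9167) = 3.304
  s(C) = √(2.25) = 1.5

Step 3 — r_{ij} = s_{ij} / (s_i · s_j):
  r[A,A] = 1 (diagonal).
  r[A,B] = 4.4167 / (2.63 · 3.304) = 4.4167 / 8.6895 = 0.5083
  r[A,C] = 2.9167 / (2.63 · 1.5) = 2.9167 / 3.9449 = 0.7393
  r[B,B] = 1 (diagonal).
  r[B,C] = 4.4167 / (3.304 · 1.5) = 4.4167 / 4.9561 = 0.8912
  r[C,C] = 1 (diagonal).

R is symmetric with unit diagonal. Assembling:

R = [[1, 0.5083, 0.7393],
 [0.5083, 1, 0.8912],
 [0.7393, 0.8912, 1]]


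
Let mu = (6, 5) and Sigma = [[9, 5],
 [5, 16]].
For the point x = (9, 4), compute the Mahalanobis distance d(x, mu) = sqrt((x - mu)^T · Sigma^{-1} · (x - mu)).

Step 1 — centre the observation: (x - mu) = (3, -1).

Step 2 — invert Sigma. det(Sigma) = 9·16 - (5)² = 119.
  Sigma^{-1} = (1/det) · [[d, -b], [-b, a]] = [[0.1345, -0.042],
 [-0.042, 0.0756]].

Step 3 — form the quadratic (x - mu)^T · Sigma^{-1} · (x - mu):
  Sigma^{-1} · (x - mu) = (0.4454, -0.2017).
  (x - mu)^T · [Sigma^{-1} · (x - mu)] = (3)·(0.4454) + (-1)·(-0.2017) = 1.5378.

Step 4 — take square root: d = √(1.5378) ≈ 1.2401.

d(x, mu) = √(1.5378) ≈ 1.2401


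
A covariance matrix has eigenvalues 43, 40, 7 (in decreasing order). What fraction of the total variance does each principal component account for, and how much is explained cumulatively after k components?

Step 1 — total variance = trace(Sigma) = Σ λ_i = 43 + 40 + 7 = 90.

Step 2 — fraction explained by component i = λ_i / Σ λ:
  PC1: 43/90 = 0.4778
  PC2: 40/90 = 0.4444
  PC3: 7/90 = 0.0778

Step 3 — cumulative fraction after k components = (λ_1 + ... + λ_k) / Σ λ:
  k = 1: 43/90 = 0.4778
  k = 2: (43 + 40)/90 = 83/90 = 0.9222
  k = 3: (43 + 40 + 7)/90 = 90/90 = 1

Summary (fraction, with percent):

explained: PC1 0.4778 (47.78%), PC2 0.4444 (44.44%), PC3 0.0778 (7.78%);  cumulative: 0.4778, 0.9222, 1


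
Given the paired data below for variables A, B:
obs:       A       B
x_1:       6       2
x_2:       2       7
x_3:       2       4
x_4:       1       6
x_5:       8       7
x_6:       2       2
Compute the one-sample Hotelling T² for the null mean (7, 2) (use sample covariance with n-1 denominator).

Step 1 — sample mean vector:
  mean(A) = (6 + 2 + 2 + 1 + 8 + 2) / 6 = 21/6 = 3.5
  mean(B) = (2 + 7 + 4 + 6 + 7 + 2) / 6 = 28/6 = 4.6667
  x̄ = (3.5, 4.6667),  deviation x̄ - mu_0 = (3.5, 4.6667) - (7, 2) = (-3.5, 2.6667).

Step 2 — sample covariance matrix, S[i,j] = (1/(n-1)) · Σ_k (x_{k,i} - mean_i) · (x_{k,j} - mean_j), divisor n-1 = 5:
  S[A,A] = ((2.5)·(2.5) + (-1.5)·(-1.5) + (-1.5)·(-1.5) + (-2.5)·(-2.5) + (4.5)·(4.5) + (-1.5)·(-1.5)) / 5 = 39.5/5 = 7.9
  S[A,B] = ((2.5)·(-2.6667) + (-1.5)·(2.3333) + (-1.5)·(-0.6667) + (-2.5)·(1.3333) + (4.5)·(2.3333) + (-1.5)·(-2.6667)) / 5 = 2/5 = 0.4
  S[B,B] = ((-2.6667)·(-2.6667) + (2.3333)·(2.3333) + (-0.6667)·(-0.6667) + (1.3333)·(1.3333) + (2.3333)·(2.3333) + (-2.6667)·(-2.6667)) / 5 = 27.3333/5 = 5.4667
  S = [[7.9, 0.4],
 [0.4, 5.4667]].

Step 3 — invert S. det(S) = 7.9·5.4667 - (0.4)² = 43.0267.
  S^{-1} = (1/det) · [[d, -b], [-b, a]] = [[0.1271, -0.0093],
 [-0.0093, 0.1836]].

Step 4 — quadratic form (x̄ - mu_0)^T · S^{-1} · (x̄ - mu_0):
  S^{-1} · (x̄ - mu_0) = (-0.4695, 0.5222),
  (x̄ - mu_0)^T · [...] = (-3.5)·(-0.4695) + (2.6667)·(0.5222) = 3.0356.

Step 5 — scale by n: T² = 6 · 3.0356 = 18.2135.

T² ≈ 18.2135


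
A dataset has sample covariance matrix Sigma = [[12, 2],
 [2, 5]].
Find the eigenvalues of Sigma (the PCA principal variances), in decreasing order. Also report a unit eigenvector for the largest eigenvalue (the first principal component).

Step 1 — characteristic polynomial of 2×2 Sigma:
  det(Sigma - λI) = λ² - trace · λ + det = 0.
  trace = 12 + 5 = 17, det = 12·5 - (2)² = 56.
Step 2 — discriminant:
  Δ = trace² - 4·det = 289 - 224 = 65.
Step 3 — eigenvalues:
  λ = (trace ± √Δ)/2 = (17 ± 8.0623)/2,
  λ_1 = 12.5311,  λ_2 = 4.4689.

Step 4 — unit eigenvector for λ_1: solve (Sigma - λ_1 I)v = 0. First row:
  (12 - 12.5311)·v_x + (2)·v_y = 0, i.e. (-0.5311)·v_x + (2)·v_y = 0,
  so v ∝ (b, λ_1 - a) = (2, 0.5311) = u.
  ||u|| = √((2)² + (0.5311)²) = √(4.2821) ≈ 2.0693,
  v_1 = u/||u|| ≈ (0.9665, 0.2567) (||v_1|| = 1).

λ_1 = 12.5311,  λ_2 = 4.4689;  v_1 ≈ (0.9665, 0.2567)


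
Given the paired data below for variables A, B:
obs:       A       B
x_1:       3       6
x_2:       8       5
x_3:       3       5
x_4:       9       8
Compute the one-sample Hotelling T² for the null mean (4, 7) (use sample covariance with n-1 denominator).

Step 1 — sample mean vector:
  mean(A) = (3 + 8 + 3 + 9) / 4 = 23/4 = 5.75
  mean(B) = (6 + 5 + 5 + 8) / 4 = 24/4 = 6
  x̄ = (5.75, 6),  deviation x̄ - mu_0 = (5.75, 6) - (4, 7) = (1.75, -1).

Step 2 — sample covariance matrix, S[i,j] = (1/(n-1)) · Σ_k (x_{k,i} - mean_i) · (x_{k,j} - mean_j), divisor n-1 = 3:
  S[A,A] = ((-2.75)·(-2.75) + (2.25)·(2.25) + (-2.75)·(-2.75) + (3.25)·(3.25)) / 3 = 30.75/3 = 10.25
  S[A,B] = ((-2.75)·(0) + (2.25)·(-1) + (-2.75)·(-1) + (3.25)·(2)) / 3 = 7/3 = 2.3333
  S[B,B] = ((0)·(0) + (-1)·(-1) + (-1)·(-1) + (2)·(2)) / 3 = 6/3 = 2
  S = [[10.25, 2.3333],
 [2.3333, 2]].

Step 3 — invert S. det(S) = 10.25·2 - (2.3333)² = 15.0556.
  S^{-1} = (1/det) · [[d, -b], [-b, a]] = [[0.1328, -0.155],
 [-0.155, 0.6808]].

Step 4 — quadratic form (x̄ - mu_0)^T · S^{-1} · (x̄ - mu_0):
  S^{-1} · (x̄ - mu_0) = (0.3875, -0.952),
  (x̄ - mu_0)^T · [...] = (1.75)·(0.3875) + (-1)·(-0.952) = 1.6301.

Step 5 — scale by n: T² = 4 · 1.6301 = 6.5203.

T² ≈ 6.5203


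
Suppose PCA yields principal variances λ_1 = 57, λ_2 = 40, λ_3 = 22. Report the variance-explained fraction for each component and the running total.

Step 1 — total variance = trace(Sigma) = Σ λ_i = 57 + 40 + 22 = 119.

Step 2 — fraction explained by component i = λ_i / Σ λ:
  PC1: 57/119 = 0.479
  PC2: 40/119 = 0.3361
  PC3: 22/119 = 0.1849

Step 3 — cumulative fraction after k components = (λ_1 + ... + λ_k) / Σ λ:
  k = 1: 57/119 = 0.479
  k = 2: (57 + 40)/119 = 97/119 = 0.8151
  k = 3: (57 + 40 + 22)/119 = 119/119 = 1

Summary (fraction, with percent):

explained: PC1 0.479 (47.9%), PC2 0.3361 (33.61%), PC3 0.1849 (18.49%);  cumulative: 0.479, 0.8151, 1


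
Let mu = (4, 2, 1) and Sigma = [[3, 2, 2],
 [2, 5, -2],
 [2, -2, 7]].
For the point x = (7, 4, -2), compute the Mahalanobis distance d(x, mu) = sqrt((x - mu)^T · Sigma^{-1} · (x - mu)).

Step 1 — centre the observation: (x - mu) = (3, 2, -3).

Step 2 — invert Sigma (cofactor / det for 3×3, or solve directly):
  Sigma^{-1} = [[1.069, -0.6207, -0.4828],
 [-0.6207, 0.5862, 0.3448],
 [-0.4828, 0.3448, 0.3793]].

Step 3 — form the quadratic (x - mu)^T · Sigma^{-1} · (x - mu):
  Sigma^{-1} · (x - mu) = (3.4138, -1.7241, -1.8966).
  (x - mu)^T · [Sigma^{-1} · (x - mu)] = (3)·(3.4138) + (2)·(-1.7241) + (-3)·(-1.8966) = 12.4828.

Step 4 — take square root: d = √(12.4828) ≈ 3.5331.

d(x, mu) = √(12.4828) ≈ 3.5331


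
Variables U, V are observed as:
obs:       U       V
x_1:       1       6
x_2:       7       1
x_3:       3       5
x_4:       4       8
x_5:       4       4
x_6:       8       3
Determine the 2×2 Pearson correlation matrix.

Step 1 — column means:
  mean(U) = (1 + 7 + 3 + 4 + 4 + 8) / 6 = 27/6 = 4.5
  mean(V) = (6 + 1 + 5 + 8 + 4 + 3) / 6 = 27/6 = 4.5

Step 2 — sample variances and covariances s[i,j] = (1/(n-1)) · Σ_k (x_{k,i} - mean_i) · (x_{k,j} - mean_j), with n-1 = 5:
  s[U,U] = ((-3.5)·(-3.5) + (2.5)·(2.5) + (-1.5)·(-1.5) + (-0.5)·(-0.5) + (-0.5)·(-0.5) + (3.5)·(3.5)) / 5 = 33.5/5 = 6.7
  s[U,V] = ((-3.5)·(1.5) + (2.5)·(-3.5) + (-1.5)·(0.5) + (-0.5)·(3.5) + (-0.5)·(-0.5) + (3.5)·(-1.5)) / 5 = -21.5/5 = -4.3
  s[V,V] = ((1.5)·(1.5) + (-3.5)·(-3.5) + (0.5)·(0.5) + (3.5)·(3.5) + (-0.5)·(-0.5) + (-1.5)·(-1.5)) / 5 = 29.5/5 = 5.9
  Sample standard deviations s_i = √(s[i,i]):
  s(U) = √(6.7) = 2.5884
  s(V) = √(5.9) = 2.429

Step 3 — r_{ij} = s_{ij} / (s_i · s_j):
  r[U,U] = 1 (diagonal).
  r[U,V] = -4.3 / (2.5884 · 2.429) = -4.3 / 6.2873 = -0.6839
  r[V,V] = 1 (diagonal).

R is symmetric with unit diagonal. Assembling:

R = [[1, -0.6839],
 [-0.6839, 1]]


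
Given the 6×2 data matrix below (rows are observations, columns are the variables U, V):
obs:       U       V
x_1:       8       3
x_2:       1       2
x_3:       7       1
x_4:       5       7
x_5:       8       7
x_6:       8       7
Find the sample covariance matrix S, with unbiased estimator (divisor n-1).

Step 1 — column means:
  mean(U) = (8 + 1 + 7 + 5 + 8 + 8) / 6 = 37/6 = 6.1667
  mean(V) = (3 + 2 + 1 + 7 + 7 + 7) / 6 = 27/6 = 4.5

Step 2 — sample covariance S[i,j] = (1/(n-1)) · Σ_k (x_{k,i} - mean_i) · (x_{k,j} - mean_j), with n-1 = 5.
  S[U,U] = ((1.8333)·(1.8333) + (-5.1667)·(-5.1667) + (0.8333)·(0.8333) + (-1.1667)·(-1.1667) + (1.8333)·(1.8333) + (1.8333)·(1.8333)) / 5 = 38.8333/5 = 7.7667
  S[U,V] = ((1.8333)·(-1.5) + (-5.1667)·(-2.5) + (0.8333)·(-3.5) + (-1.1667)·(2.5) + (1.8333)·(2.5) + (1.8333)·(2.5)) / 5 = 13.5/5 = 2.7
  S[V,V] = ((-1.5)·(-1.5) + (-2.5)·(-2.5) + (-3.5)·(-3.5) + (2.5)·(2.5) + (2.5)·(2.5) + (2.5)·(2.5)) / 5 = 39.5/5 = 7.9

S is symmetric (S[j,i] = S[i,j]). Assembling:

S = [[7.7667, 2.7],
 [2.7, 7.9]]


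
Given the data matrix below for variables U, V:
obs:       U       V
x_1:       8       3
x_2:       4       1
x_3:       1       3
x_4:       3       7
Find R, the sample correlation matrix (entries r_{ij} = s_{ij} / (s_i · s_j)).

Step 1 — column means:
  mean(U) = (8 + 4 + 1 + 3) / 4 = 16/4 = 4
  mean(V) = (3 + 1 + 3 + 7) / 4 = 14/4 = 3.5

Step 2 — sample variances and covariances s[i,j] = (1/(n-1)) · Σ_k (x_{k,i} - mean_i) · (x_{k,j} - mean_j), with n-1 = 3:
  s[U,U] = ((4)·(4) + (0)·(0) + (-3)·(-3) + (-1)·(-1)) / 3 = 26/3 = 8.6667
  s[U,V] = ((4)·(-0.5) + (0)·(-2.5) + (-3)·(-0.5) + (-1)·(3.5)) / 3 = -4/3 = -1.3333
  s[V,V] = ((-0.5)·(-0.5) + (-2.5)·(-2.5) + (-0.5)·(-0.5) + (3.5)·(3.5)) / 3 = 19/3 = 6.3333
  Sample standard deviations s_i = √(s[i,i]):
  s(U) = √(8.6667) = 2.9439
  s(V) = √(6.3333) = 2.5166

Step 3 — r_{ij} = s_{ij} / (s_i · s_j):
  r[U,U] = 1 (diagonal).
  r[U,V] = -1.3333 / (2.9439 · 2.5166) = -1.3333 / 7.4087 = -0.18
  r[V,V] = 1 (diagonal).

R is symmetric with unit diagonal. Assembling:

R = [[1, -0.18],
 [-0.18, 1]]


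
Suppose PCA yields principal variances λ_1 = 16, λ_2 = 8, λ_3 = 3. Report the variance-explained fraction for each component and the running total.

Step 1 — total variance = trace(Sigma) = Σ λ_i = 16 + 8 + 3 = 27.

Step 2 — fraction explained by component i = λ_i / Σ λ:
  PC1: 16/27 = 0.5926
  PC2: 8/27 = 0.2963
  PC3: 3/27 = 0.1111

Step 3 — cumulative fraction after k components = (λ_1 + ... + λ_k) / Σ λ:
  k = 1: 16/27 = 0.5926
  k = 2: (16 + 8)/27 = 24/27 = 0.8889
  k = 3: (16 + 8 + 3)/27 = 27/27 = 1

Summary (fraction, with percent):

explained: PC1 0.5926 (59.26%), PC2 0.2963 (29.63%), PC3 0.1111 (11.11%);  cumulative: 0.5926, 0.8889, 1


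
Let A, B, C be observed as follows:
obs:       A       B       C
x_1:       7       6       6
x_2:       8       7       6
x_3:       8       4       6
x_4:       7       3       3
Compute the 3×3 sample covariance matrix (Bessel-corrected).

Step 1 — column means:
  mean(A) = (7 + 8 + 8 + 7) / 4 = 30/4 = 7.5
  mean(B) = (6 + 7 + 4 + 3) / 4 = 20/4 = 5
  mean(C) = (6 + 6 + 6 + 3) / 4 = 21/4 = 5.25

Step 2 — sample covariance S[i,j] = (1/(n-1)) · Σ_k (x_{k,i} - mean_i) · (x_{k,j} - mean_j), with n-1 = 3.
  S[A,A] = ((-0.5)·(-0.5) + (0.5)·(0.5) + (0.5)·(0.5) + (-0.5)·(-0.5)) / 3 = 1/3 = 0.3333
  S[A,B] = ((-0.5)·(1) + (0.5)·(2) + (0.5)·(-1) + (-0.5)·(-2)) / 3 = 1/3 = 0.3333
  S[A,C] = ((-0.5)·(0.75) + (0.5)·(0.75) + (0.5)·(0.75) + (-0.5)·(-2.25)) / 3 = 1.5/3 = 0.5
  S[B,B] = ((1)·(1) + (2)·(2) + (-1)·(-1) + (-2)·(-2)) / 3 = 10/3 = 3.3333
  S[B,C] = ((1)·(0.75) + (2)·(0.75) + (-1)·(0.75) + (-2)·(-2.25)) / 3 = 6/3 = 2
  S[C,C] = ((0.75)·(0.75) + (0.75)·(0.75) + (0.75)·(0.75) + (-2.25)·(-2.25)) / 3 = 6.75/3 = 2.25

S is symmetric (S[j,i] = S[i,j]). Assembling:

S = [[0.3333, 0.3333, 0.5],
 [0.3333, 3.3333, 2],
 [0.5, 2, 2.25]]


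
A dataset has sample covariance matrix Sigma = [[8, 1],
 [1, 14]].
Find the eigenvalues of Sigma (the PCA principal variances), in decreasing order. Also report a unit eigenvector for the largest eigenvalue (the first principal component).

Step 1 — characteristic polynomial of 2×2 Sigma:
  det(Sigma - λI) = λ² - trace · λ + det = 0.
  trace = 8 + 14 = 22, det = 8·14 - (1)² = 111.
Step 2 — discriminant:
  Δ = trace² - 4·det = 484 - 444 = 40.
Step 3 — eigenvalues:
  λ = (trace ± √Δ)/2 = (22 ± 6.3246)/2,
  λ_1 = 14.1623,  λ_2 = 7.8377.

Step 4 — unit eigenvector for λ_1: solve (Sigma - λ_1 I)v = 0. First row:
  (8 - 14.1623)·v_x + (1)·v_y = 0, i.e. (-6.1623)·v_x + (1)·v_y = 0,
  so v ∝ (b, λ_1 - a) = (1, 6.1623) = u.
  ||u|| = √((1)² + (6.1623)²) = √(38.9737) ≈ 6.2429,
  v_1 = u/||u|| ≈ (0.1602, 0.9871) (||v_1|| = 1).

λ_1 = 14.1623,  λ_2 = 7.8377;  v_1 ≈ (0.1602, 0.9871)


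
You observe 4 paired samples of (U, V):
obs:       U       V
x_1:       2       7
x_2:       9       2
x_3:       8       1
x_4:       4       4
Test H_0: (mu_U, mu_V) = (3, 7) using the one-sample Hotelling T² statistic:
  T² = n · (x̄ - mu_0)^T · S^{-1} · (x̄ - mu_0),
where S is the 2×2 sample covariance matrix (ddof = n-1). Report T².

Step 1 — sample mean vector:
  mean(U) = (2 + 9 + 8 + 4) / 4 = 23/4 = 5.75
  mean(V) = (7 + 2 + 1 + 4) / 4 = 14/4 = 3.5
  x̄ = (5.75, 3.5),  deviation x̄ - mu_0 = (5.75, 3.5) - (3, 7) = (2.75, -3.5).

Step 2 — sample covariance matrix, S[i,j] = (1/(n-1)) · Σ_k (x_{k,i} - mean_i) · (x_{k,j} - mean_j), divisor n-1 = 3:
  S[U,U] = ((-3.75)·(-3.75) + (3.25)·(3.25) + (2.25)·(2.25) + (-1.75)·(-1.75)) / 3 = 32.75/3 = 10.9167
  S[U,V] = ((-3.75)·(3.5) + (3.25)·(-1.5) + (2.25)·(-2.5) + (-1.75)·(0.5)) / 3 = -24.5/3 = -8.1667
  S[V,V] = ((3.5)·(3.5) + (-1.5)·(-1.5) + (-2.5)·(-2.5) + (0.5)·(0.5)) / 3 = 21/3 = 7
  S = [[10.9167, -8.1667],
 [-8.1667, 7]].

Step 3 — invert S. det(S) = 10.9167·7 - (-8.1667)² = 9.7222.
  S^{-1} = (1/det) · [[d, -b], [-b, a]] = [[0.72, 0.84],
 [0.84, 1.1229]].

Step 4 — quadratic form (x̄ - mu_0)^T · S^{-1} · (x̄ - mu_0):
  S^{-1} · (x̄ - mu_0) = (-0.96, -1.62),
  (x̄ - mu_0)^T · [...] = (2.75)·(-0.96) + (-3.5)·(-1.62) = 3.03.

Step 5 — scale by n: T² = 4 · 3.03 = 12.12.

T² ≈ 12.12


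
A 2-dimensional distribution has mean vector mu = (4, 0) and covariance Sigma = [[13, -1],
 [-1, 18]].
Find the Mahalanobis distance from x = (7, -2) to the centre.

Step 1 — centre the observation: (x - mu) = (3, -2).

Step 2 — invert Sigma. det(Sigma) = 13·18 - (-1)² = 233.
  Sigma^{-1} = (1/det) · [[d, -b], [-b, a]] = [[0.0773, 0.0043],
 [0.0043, 0.0558]].

Step 3 — form the quadratic (x - mu)^T · Sigma^{-1} · (x - mu):
  Sigma^{-1} · (x - mu) = (0.2232, -0.0987).
  (x - mu)^T · [Sigma^{-1} · (x - mu)] = (3)·(0.2232) + (-2)·(-0.0987) = 0.867.

Step 4 — take square root: d = √(0.867) ≈ 0.9311.

d(x, mu) = √(0.867) ≈ 0.9311


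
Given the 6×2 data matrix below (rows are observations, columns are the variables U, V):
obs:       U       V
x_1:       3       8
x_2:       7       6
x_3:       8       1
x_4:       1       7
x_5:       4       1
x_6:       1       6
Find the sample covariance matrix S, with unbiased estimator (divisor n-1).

Step 1 — column means:
  mean(U) = (3 + 7 + 8 + 1 + 4 + 1) / 6 = 24/6 = 4
  mean(V) = (8 + 6 + 1 + 7 + 1 + 6) / 6 = 29/6 = 4.8333

Step 2 — sample covariance S[i,j] = (1/(n-1)) · Σ_k (x_{k,i} - mean_i) · (x_{k,j} - mean_j), with n-1 = 5.
  S[U,U] = ((-1)·(-1) + (3)·(3) + (4)·(4) + (-3)·(-3) + (0)·(0) + (-3)·(-3)) / 5 = 44/5 = 8.8
  S[U,V] = ((-1)·(3.1667) + (3)·(1.1667) + (4)·(-3.8333) + (-3)·(2.1667) + (0)·(-3.8333) + (-3)·(1.1667)) / 5 = -25/5 = -5
  S[V,V] = ((3.1667)·(3.1667) + (1.1667)·(1.1667) + (-3.8333)·(-3.8333) + (2.1667)·(2.1667) + (-3.8333)·(-3.8333) + (1.1667)·(1.1667)) / 5 = 46.8333/5 = 9.3667

S is symmetric (S[j,i] = S[i,j]). Assembling:

S = [[8.8, -5],
 [-5, 9.3667]]


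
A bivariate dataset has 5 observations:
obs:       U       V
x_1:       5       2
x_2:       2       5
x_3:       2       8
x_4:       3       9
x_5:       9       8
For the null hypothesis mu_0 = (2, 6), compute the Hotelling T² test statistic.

Step 1 — sample mean vector:
  mean(U) = (5 + 2 + 2 + 3 + 9) / 5 = 21/5 = 4.2
  mean(V) = (2 + 5 + 8 + 9 + 8) / 5 = 32/5 = 6.4
  x̄ = (4.2, 6.4),  deviation x̄ - mu_0 = (4.2, 6.4) - (2, 6) = (2.2, 0.4).

Step 2 — sample covariance matrix, S[i,j] = (1/(n-1)) · Σ_k (x_{k,i} - mean_i) · (x_{k,j} - mean_j), divisor n-1 = 4:
  S[U,U] = ((0.8)·(0.8) + (-2.2)·(-2.2) + (-2.2)·(-2.2) + (-1.2)·(-1.2) + (4.8)·(4.8)) / 4 = 34.8/4 = 8.7
  S[U,V] = ((0.8)·(-4.4) + (-2.2)·(-1.4) + (-2.2)·(1.6) + (-1.2)·(2.6) + (4.8)·(1.6)) / 4 = 0.6/4 = 0.15
  S[V,V] = ((-4.4)·(-4.4) + (-1.4)·(-1.4) + (1.6)·(1.6) + (2.6)·(2.6) + (1.6)·(1.6)) / 4 = 33.2/4 = 8.3
  S = [[8.7, 0.15],
 [0.15, 8.3]].

Step 3 — invert S. det(S) = 8.7·8.3 - (0.15)² = 72.1875.
  S^{-1} = (1/det) · [[d, -b], [-b, a]] = [[0.115, -0.0021],
 [-0.0021, 0.1205]].

Step 4 — quadratic form (x̄ - mu_0)^T · S^{-1} · (x̄ - mu_0):
  S^{-1} · (x̄ - mu_0) = (0.2521, 0.0436),
  (x̄ - mu_0)^T · [...] = (2.2)·(0.2521) + (0.4)·(0.0436) = 0.5721.

Step 5 — scale by n: T² = 5 · 0.5721 = 2.8606.

T² ≈ 2.8606


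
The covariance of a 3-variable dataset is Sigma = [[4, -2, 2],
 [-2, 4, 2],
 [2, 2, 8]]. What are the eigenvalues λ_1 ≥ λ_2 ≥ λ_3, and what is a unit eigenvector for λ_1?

Step 1 — characteristic polynomial p(λ) = det(λI - Sigma) = λ³ - tr·λ² + c_1·λ - det, where tr = trace, c_1 = sum of the principal 2×2 minors, det = det(Sigma):
  tr = 4 + 4 + 8 = 16,
  c_1 = (4·4 - (-2)²) + (4·8 - (2)²) + (4·8 - (2)²) = 12 + 28 + 28 = 68,
  det = 4·(4·8 - (2)²) - (-2)·((-2)·8 - (2)·(2)) + (2)·((-2)·(2) - 4·(2)) = 4·(28) - (-2)·(-20) + (2)·(-12) = 48.
  So p(λ) = λ³ - 16λ² + 68λ - 48.
Step 2 — look for an integer root (rational root theorem: any rational root is an integer divisor of 48). Testing λ = 6:
  p(6) = 216 - 576 + 408 - 48 = 0  ✓
  Dividing out (λ - 6): p(λ) = (λ - 6)(λ² - 10λ + 8).
Step 3 — remaining eigenvalues from the quadratic λ² - 10λ + 8 = 0:
  Δ = 10² - 4·8 = 100 - 32 = 68,  λ = (10 ± √68)/2 = (10 ± 8.2462)/2 ≈ 9.1231 or 0.8769.
  Sorted: λ_1 = 9.1231,  λ_2 = 6,  λ_3 = 0.8769  (check: sum = 16 = tr ✓).

Step 4 — unit eigenvector for λ_1 ≈ 9.1231: v spans the null space of (Sigma - λ_1 I), whose rows are
  r_1 = (-5.1231, -2, 2),  r_2 = (-2, -5.1231, 2),  r_3 = (2, 2, -1.1231).
  v is orthogonal to every row, so take v ∝ r_1 × r_2 = ((-2)·(2) - (2)·(-5.1231), (2)·(-2) - (-5.1231)·(2), (-5.1231)·(-5.1231) - (-2)·(-2)) ≈ (6.2462, 6.2462, 22.2462).
  Let u = (6.2462, 6.2462, 22.2462).
  ||u|| = √((6.2462)² + (6.2462)² + (22.2462)²) = √(572.9242) ≈ 23.9358,  v_1 = u/||u|| ≈ (0.261, 0.261, 0.9294) (||v_1|| = 1).

λ_1 = 9.1231,  λ_2 = 6,  λ_3 = 0.8769;  v_1 ≈ (0.261, 0.261, 0.9294)


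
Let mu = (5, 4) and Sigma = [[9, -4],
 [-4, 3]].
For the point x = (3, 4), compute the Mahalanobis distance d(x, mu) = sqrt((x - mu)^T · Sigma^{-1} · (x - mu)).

Step 1 — centre the observation: (x - mu) = (-2, 0).

Step 2 — invert Sigma. det(Sigma) = 9·3 - (-4)² = 11.
  Sigma^{-1} = (1/det) · [[d, -b], [-b, a]] = [[0.2727, 0.3636],
 [0.3636, 0.8182]].

Step 3 — form the quadratic (x - mu)^T · Sigma^{-1} · (x - mu):
  Sigma^{-1} · (x - mu) = (-0.5455, -0.7273).
  (x - mu)^T · [Sigma^{-1} · (x - mu)] = (-2)·(-0.5455) + (0)·(-0.7273) = 1.0909.

Step 4 — take square root: d = √(1.0909) ≈ 1.0445.

d(x, mu) = √(1.0909) ≈ 1.0445


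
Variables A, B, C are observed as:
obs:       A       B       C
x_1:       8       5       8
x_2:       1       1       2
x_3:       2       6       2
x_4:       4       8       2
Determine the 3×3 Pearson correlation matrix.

Step 1 — column means:
  mean(A) = (8 + 1 + 2 + 4) / 4 = 15/4 = 3.75
  mean(B) = (5 + 1 + 6 + 8) / 4 = 20/4 = 5
  mean(C) = (8 + 2 + 2 + 2) / 4 = 14/4 = 3.5

Step 2 — sample variances and covariances s[i,j] = (1/(n-1)) · Σ_k (x_{k,i} - mean_i) · (x_{k,j} - mean_j), with n-1 = 3:
  s[A,A] = ((4.25)·(4.25) + (-2.75)·(-2.75) + (-1.75)·(-1.75) + (0.25)·(0.25)) / 3 = 28.75/3 = 9.5833
  s[A,B] = ((4.25)·(0) + (-2.75)·(-4) + (-1.75)·(1) + (0.25)·(3)) / 3 = 10/3 = 3.3333
  s[A,C] = ((4.25)·(4.5) + (-2.75)·(-1.5) + (-1.75)·(-1.5) + (0.25)·(-1.5)) / 3 = 25.5/3 = 8.5
  s[B,B] = ((0)·(0) + (-4)·(-4) + (1)·(1) + (3)·(3)) / 3 = 26/3 = 8.6667
  s[B,C] = ((0)·(4.5) + (-4)·(-1.5) + (1)·(-1.5) + (3)·(-1.5)) / 3 = 0/3 = 0
  s[C,C] = ((4.5)·(4.5) + (-1.5)·(-1.5) + (-1.5)·(-1.5) + (-1.5)·(-1.5)) / 3 = 27/3 = 9
  Sample standard deviations s_i = √(s[i,i]):
  s(A) = √(9.5833) = 3.0957
  s(B) = √(8.6667) = 2.9439
  s(C) = √(9) = 3

Step 3 — r_{ij} = s_{ij} / (s_i · s_j):
  r[A,A] = 1 (diagonal).
  r[A,B] = 3.3333 / (3.0957 · 2.9439) = 3.3333 / 9.1135 = 0.3658
  r[A,C] = 8.5 / (3.0957 · 3) = 8.5 / 9.2871 = 0.9152
  r[B,B] = 1 (diagonal).
  r[B,C] = 0 / (2.9439 · 3) = 0 / 8.8318 = 0
  r[C,C] = 1 (diagonal).

R is symmetric with unit diagonal. Assembling:

R = [[1, 0.3658, 0.9152],
 [0.3658, 1, 0],
 [0.9152, 0, 1]]


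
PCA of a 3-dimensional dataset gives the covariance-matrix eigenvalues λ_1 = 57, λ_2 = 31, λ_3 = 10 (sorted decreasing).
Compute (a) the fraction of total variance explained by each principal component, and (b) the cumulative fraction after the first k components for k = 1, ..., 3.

Step 1 — total variance = trace(Sigma) = Σ λ_i = 57 + 31 + 10 = 98.

Step 2 — fraction explained by component i = λ_i / Σ λ:
  PC1: 57/98 = 0.5816
  PC2: 31/98 = 0.3163
  PC3: 10/98 = 0.102

Step 3 — cumulative fraction after k components = (λ_1 + ... + λ_k) / Σ λ:
  k = 1: 57/98 = 0.5816
  k = 2: (57 + 31)/98 = 88/98 = 0.898
  k = 3: (57 + 31 + 10)/98 = 98/98 = 1

Summary (fraction, with percent):

explained: PC1 0.5816 (58.16%), PC2 0.3163 (31.63%), PC3 0.102 (10.2%);  cumulative: 0.5816, 0.898, 1


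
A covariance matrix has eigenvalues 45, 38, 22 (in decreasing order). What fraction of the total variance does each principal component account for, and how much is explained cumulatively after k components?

Step 1 — total variance = trace(Sigma) = Σ λ_i = 45 + 38 + 22 = 105.

Step 2 — fraction explained by component i = λ_i / Σ λ:
  PC1: 45/105 = 0.4286
  PC2: 38/105 = 0.3619
  PC3: 22/105 = 0.2095

Step 3 — cumulative fraction after k components = (λ_1 + ... + λ_k) / Σ λ:
  k = 1: 45/105 = 0.4286
  k = 2: (45 + 38)/105 = 83/105 = 0.7905
  k = 3: (45 + 38 + 22)/105 = 105/105 = 1

Summary (fraction, with percent):

explained: PC1 0.4286 (42.86%), PC2 0.3619 (36.19%), PC3 0.2095 (20.95%);  cumulative: 0.4286, 0.7905, 1
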